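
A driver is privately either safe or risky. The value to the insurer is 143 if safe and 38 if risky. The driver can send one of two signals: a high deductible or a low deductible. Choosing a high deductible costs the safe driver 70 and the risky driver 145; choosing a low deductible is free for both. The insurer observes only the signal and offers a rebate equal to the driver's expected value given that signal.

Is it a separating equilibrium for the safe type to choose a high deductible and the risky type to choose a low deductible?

Yes

If types separate, high deductible earns payment 143 and low deductible earns 38.
Safe: high deductible gives 143 − 70 = 73; low deductible gives 38 − 0 = 38. No deviation. ✓
Risky: low deductible gives 38 − 0 = 38; high deductible gives 143 − 145 = -2. No deviation. ✓
Both incentive constraints hold.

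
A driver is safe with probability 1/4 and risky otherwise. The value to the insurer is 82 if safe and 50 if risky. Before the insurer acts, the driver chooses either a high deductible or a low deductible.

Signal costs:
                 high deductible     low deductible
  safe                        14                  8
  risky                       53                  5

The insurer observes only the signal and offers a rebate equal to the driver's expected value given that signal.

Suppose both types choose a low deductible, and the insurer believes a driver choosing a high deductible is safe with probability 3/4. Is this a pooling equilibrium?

At the pooled signal (low deductible) the insurer holds the prior 1/4 and pays 1/4·82 + 3/4·50 = 58. Off-path (high deductible) belief 3/4 gives 3/4·82 + 1/4·50 = 74.
Safe: low deductible gives 58 − 8 = 50; high deductible gives 74 − 14 = 60. Deviates. ✗
Risky: low deductible gives 58 − 5 = 53; high deductible gives 74 − 53 = 21. Stays. ✓

No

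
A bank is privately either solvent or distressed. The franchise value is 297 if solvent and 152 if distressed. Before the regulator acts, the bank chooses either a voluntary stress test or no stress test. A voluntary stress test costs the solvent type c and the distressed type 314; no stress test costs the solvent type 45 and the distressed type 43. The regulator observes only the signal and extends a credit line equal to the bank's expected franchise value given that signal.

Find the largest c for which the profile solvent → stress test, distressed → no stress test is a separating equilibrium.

190

Under separation: stress test → solvent (pays 297); no stress test → distressed (pays 152).
Distressed: 152 − 43 = 109 ≥ 297 − 314 = -17. Holds regardless of c. ✓
Solvent: 297 − c ≥ 152 − 45, so c ≤ 297 − 107 = 190.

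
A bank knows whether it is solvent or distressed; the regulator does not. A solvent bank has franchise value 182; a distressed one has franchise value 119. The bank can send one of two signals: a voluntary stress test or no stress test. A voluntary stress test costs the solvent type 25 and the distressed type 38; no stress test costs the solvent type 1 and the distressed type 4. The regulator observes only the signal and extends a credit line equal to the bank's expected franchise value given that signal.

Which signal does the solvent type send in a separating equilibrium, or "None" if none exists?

None

Try solvent → stress test, distressed → no stress test:
  If types separate, stress test earns payment 182 and no stress test earns 119.
  Solvent: stress test gives 182 − 25 = 157; no stress test gives 119 − 1 = 118. No deviation. ✓
  Distressed: no stress test gives 119 − 4 = 115; stress test gives 182 − 38 = 144. Would deviate. ✗
Try solvent → no stress test, distressed → stress test:
  If types separate, no stress test earns payment 182 and stress test earns 119.
  Solvent: no stress test gives 182 − 1 = 181; stress test gives 119 − 25 = 94. No deviation. ✓
  Distressed: stress test gives 119 − 38 = 81; no stress test gives 182 − 4 = 178. Would deviate. ✗
Neither assignment is incentive-compatible.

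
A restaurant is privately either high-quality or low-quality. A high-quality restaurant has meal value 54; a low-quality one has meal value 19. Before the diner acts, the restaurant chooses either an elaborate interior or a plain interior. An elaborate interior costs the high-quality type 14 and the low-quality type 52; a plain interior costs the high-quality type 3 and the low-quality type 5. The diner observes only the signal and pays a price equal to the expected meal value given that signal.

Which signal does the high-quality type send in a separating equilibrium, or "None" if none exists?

elaborate interior

Try high-quality → elaborate interior, low-quality → plain interior:
  If types separate, elaborate interior earns payment 54 and plain interior earns 19.
  High-quality: elaborate interior gives 54 − 14 = 40; plain interior gives 19 − 3 = 16. No deviation. ✓
  Low-quality: plain interior gives 19 − 5 = 14; elaborate interior gives 54 − 52 = 2. No deviation. ✓
Both hold — the high-quality type sends elaborate interior.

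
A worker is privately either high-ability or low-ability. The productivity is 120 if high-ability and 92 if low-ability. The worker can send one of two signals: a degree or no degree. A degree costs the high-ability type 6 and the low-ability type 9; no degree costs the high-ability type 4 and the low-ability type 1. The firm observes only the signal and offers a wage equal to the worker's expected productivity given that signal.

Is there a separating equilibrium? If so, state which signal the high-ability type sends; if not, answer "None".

None

Try high-ability → degree, low-ability → no degree:
  If types separate, degree earns payment 120 and no degree earns 92.
  High-ability: degree gives 120 − 6 = 114; no degree gives 92 − 4 = 88. No deviation. ✓
  Low-ability: no degree gives 92 − 1 = 91; degree gives 120 − 9 = 111. Would deviate. ✗
Try high-ability → no degree, low-ability → degree:
  If types separate, no degree earns payment 120 and degree earns 92.
  High-ability: no degree gives 120 − 4 = 116; degree gives 92 − 6 = 86. No deviation. ✓
  Low-ability: degree gives 92 − 9 = 83; no degree gives 120 − 1 = 119. Would deviate. ✗
Neither assignment is incentive-compatible.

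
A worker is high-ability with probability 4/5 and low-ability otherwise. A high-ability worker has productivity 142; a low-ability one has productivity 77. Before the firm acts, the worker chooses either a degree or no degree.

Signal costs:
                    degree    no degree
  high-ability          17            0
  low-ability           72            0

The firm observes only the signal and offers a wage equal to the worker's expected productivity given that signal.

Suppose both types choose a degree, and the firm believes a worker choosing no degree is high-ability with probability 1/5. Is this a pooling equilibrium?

At the pooled signal (degree) the firm holds the prior 4/5 and pays 4/5·142 + 1/5·77 = 129. Off-path (no degree) belief 1/5 gives 1/5·142 + 4/5·77 = 90.
High-ability: degree gives 129 − 17 = 112; no degree gives 90 − 0 = 90. Stays. ✓
Low-ability: degree gives 129 − 72 = 57; no degree gives 90 − 0 = 90. Deviates. ✗

No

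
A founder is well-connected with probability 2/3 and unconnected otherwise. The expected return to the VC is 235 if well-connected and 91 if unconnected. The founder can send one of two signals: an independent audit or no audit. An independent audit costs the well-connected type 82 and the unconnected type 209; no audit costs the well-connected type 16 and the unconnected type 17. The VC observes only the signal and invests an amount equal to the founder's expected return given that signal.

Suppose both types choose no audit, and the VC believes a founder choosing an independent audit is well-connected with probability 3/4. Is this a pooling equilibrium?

At the pooled signal (no audit) the VC holds the prior 2/3 and pays 2/3·235 + 1/3·91 = 187. Off-path (audit) belief 3/4 gives 3/4·235 + 1/4·91 = 199.
Well-connected: no audit gives 187 − 16 = 171; audit gives 199 − 82 = 117. Stays. ✓
Unconnected: no audit gives 187 − 17 = 170; audit gives 199 − 209 = -10. Stays. ✓

Yes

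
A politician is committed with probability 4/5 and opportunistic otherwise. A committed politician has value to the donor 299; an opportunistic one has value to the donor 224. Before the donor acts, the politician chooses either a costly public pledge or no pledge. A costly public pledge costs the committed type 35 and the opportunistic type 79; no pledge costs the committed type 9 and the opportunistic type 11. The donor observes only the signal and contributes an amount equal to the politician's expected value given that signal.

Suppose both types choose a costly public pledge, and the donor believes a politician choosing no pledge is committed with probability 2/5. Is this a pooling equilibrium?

No

At the pooled signal (pledge) the donor holds the prior 4/5 and pays 4/5·299 + 1/5·224 = 284. Off-path (no pledge) belief 2/5 gives 2/5·299 + 3/5·224 = 254.
Committed: pledge gives 284 − 35 = 249; no pledge gives 254 − 9 = 245. Stays. ✓
Opportunistic: pledge gives 284 − 79 = 205; no pledge gives 254 − 11 = 243. Deviates. ✗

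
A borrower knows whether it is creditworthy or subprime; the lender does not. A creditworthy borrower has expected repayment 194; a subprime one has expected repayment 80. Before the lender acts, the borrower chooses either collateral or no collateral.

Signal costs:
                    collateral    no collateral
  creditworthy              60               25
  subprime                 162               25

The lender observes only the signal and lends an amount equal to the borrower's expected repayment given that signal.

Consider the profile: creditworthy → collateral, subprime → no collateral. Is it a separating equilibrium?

Yes

If types separate, collateral earns payment 194 and no collateral earns 80.
Creditworthy: collateral gives 194 − 60 = 134; no collateral gives 80 − 25 = 55. No deviation. ✓
Subprime: no collateral gives 80 − 25 = 55; collateral gives 194 − 162 = 32. No deviation. ✓
Neither type gains from mimicking the other.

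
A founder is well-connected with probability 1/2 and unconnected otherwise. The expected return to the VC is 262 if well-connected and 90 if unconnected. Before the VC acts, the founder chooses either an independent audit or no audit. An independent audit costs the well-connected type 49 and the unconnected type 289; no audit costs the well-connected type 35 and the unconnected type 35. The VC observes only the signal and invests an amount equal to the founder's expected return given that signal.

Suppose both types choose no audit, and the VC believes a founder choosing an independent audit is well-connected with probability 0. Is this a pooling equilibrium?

On the equilibrium path (no audit) the VC holds the prior 1/2 and pays 1/2·262 + 1/2·90 = 176. Off-path (audit) belief 0 gives 0·262 + 1·90 = 90.
Well-connected: no audit gives 176 − 35 = 141; audit gives 90 − 49 = 41. Stays. ✓
Unconnected: no audit gives 176 − 35 = 141; audit gives 90 − 289 = -199. Stays. ✓
Beliefs are Bayes-consistent on-path and both types best-respond.

Yes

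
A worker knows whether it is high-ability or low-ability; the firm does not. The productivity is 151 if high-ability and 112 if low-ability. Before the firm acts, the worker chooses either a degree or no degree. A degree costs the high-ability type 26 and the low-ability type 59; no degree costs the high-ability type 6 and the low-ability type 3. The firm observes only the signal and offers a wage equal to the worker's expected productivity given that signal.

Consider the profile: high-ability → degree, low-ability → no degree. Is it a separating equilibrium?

If types separate, degree earns payment 151 and no degree earns 112.
High-ability: degree gives 151 − 26 = 125; no degree gives 112 − 6 = 106. No deviation. ✓
Low-ability: no degree gives 112 − 3 = 109; degree gives 151 − 59 = 92. No deviation. ✓
Both incentive constraints hold.

Yes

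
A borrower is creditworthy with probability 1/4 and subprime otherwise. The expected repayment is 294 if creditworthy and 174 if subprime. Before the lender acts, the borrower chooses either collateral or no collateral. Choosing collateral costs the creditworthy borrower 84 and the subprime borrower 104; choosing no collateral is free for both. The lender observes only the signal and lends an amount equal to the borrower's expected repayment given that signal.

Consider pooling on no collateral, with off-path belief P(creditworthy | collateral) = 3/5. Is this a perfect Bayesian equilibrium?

Yes

At the pooled signal (no collateral) the lender holds the prior 1/4 and pays 1/4·294 + 3/4·174 = 204. Off-path (collateral) belief 3/5 gives 3/5·294 + 2/5·174 = 246.
Creditworthy: no collateral gives 204 − 0 = 204; collateral gives 246 − 84 = 162. Stays. ✓
Subprime: no collateral gives 204 − 0 = 204; collateral gives 246 − 104 = 142. Stays. ✓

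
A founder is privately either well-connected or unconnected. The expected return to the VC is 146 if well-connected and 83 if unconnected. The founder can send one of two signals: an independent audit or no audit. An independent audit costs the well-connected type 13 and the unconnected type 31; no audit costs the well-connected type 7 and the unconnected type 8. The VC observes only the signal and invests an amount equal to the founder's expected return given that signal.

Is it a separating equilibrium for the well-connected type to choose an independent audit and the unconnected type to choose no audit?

If types separate, audit earns payment 146 and no audit earns 83.
Well-connected: audit gives 146 − 13 = 133; no audit gives 83 − 7 = 76. No deviation. ✓
Unconnected: no audit gives 83 − 8 = 75; audit gives 146 − 31 = 115. Would deviate. ✗

No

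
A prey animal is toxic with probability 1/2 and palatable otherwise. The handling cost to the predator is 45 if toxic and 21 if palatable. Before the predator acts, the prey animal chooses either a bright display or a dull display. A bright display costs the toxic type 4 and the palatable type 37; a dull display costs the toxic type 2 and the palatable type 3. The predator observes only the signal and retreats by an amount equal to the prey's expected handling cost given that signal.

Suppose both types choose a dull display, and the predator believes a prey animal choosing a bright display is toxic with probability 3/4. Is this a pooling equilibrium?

On the equilibrium path (dull display) the predator holds the prior 1/2 and pays 1/2·45 + 1/2·21 = 33. Off-path (bright display) belief 3/4 gives 3/4·45 + 1/4·21 = 39.
Toxic: dull display gives 33 − 2 = 31; bright display gives 39 − 4 = 35. Deviates. ✗
Palatable: dull display gives 33 − 3 = 30; bright display gives 39 − 37 = 2. Stays. ✓

No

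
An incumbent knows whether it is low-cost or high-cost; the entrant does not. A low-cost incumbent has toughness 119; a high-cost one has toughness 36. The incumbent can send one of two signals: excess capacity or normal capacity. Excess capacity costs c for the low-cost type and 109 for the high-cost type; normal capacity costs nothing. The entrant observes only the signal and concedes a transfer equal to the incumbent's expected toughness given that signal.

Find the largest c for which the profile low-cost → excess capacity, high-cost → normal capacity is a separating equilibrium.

83

Under separation: excess capacity → low-cost (pays 119); normal capacity → high-cost (pays 36).
High-cost: 36 − 0 = 36 ≥ 119 − 109 = 10. Holds regardless of c. ✓
Low-cost: 119 − c ≥ 36 − 0, so c ≤ 119 − 36 = 83.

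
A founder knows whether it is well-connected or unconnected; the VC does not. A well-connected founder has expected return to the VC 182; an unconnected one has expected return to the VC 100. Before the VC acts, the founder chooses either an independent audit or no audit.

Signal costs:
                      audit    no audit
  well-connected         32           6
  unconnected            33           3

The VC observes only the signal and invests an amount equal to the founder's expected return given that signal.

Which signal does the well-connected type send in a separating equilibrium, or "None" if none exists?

None

Try well-connected → audit, unconnected → no audit:
  Under separation the VC infers type exactly: audit → well-connected (pays 182), no audit → unconnected (pays 100).
  Well-connected: audit gives 182 − 32 = 150; no audit gives 100 − 6 = 94. No deviation. ✓
  Unconnected: no audit gives 100 − 3 = 97; audit gives 182 − 33 = 149. Would deviate. ✗
Try well-connected → no audit, unconnected → audit:
  Under separation the VC infers type exactly: no audit → well-connected (pays 182), audit → unconnected (pays 100).
  Well-connected: no audit gives 182 − 6 = 176; audit gives 100 − 32 = 68. No deviation. ✓
  Unconnected: audit gives 100 − 33 = 67; no audit gives 182 − 3 = 179. Would deviate. ✗
Neither assignment is incentive-compatible.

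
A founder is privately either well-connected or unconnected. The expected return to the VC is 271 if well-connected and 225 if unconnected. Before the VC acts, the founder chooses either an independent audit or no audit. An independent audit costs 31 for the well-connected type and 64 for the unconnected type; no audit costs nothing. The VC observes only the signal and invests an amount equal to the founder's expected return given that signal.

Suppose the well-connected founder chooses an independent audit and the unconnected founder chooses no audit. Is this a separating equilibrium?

Yes

If types separate, audit earns payment 271 and no audit earns 225.
Well-connected: audit gives 271 − 31 = 240; no audit gives 225 − 0 = 225. No deviation. ✓
Unconnected: no audit gives 225 − 0 = 225; audit gives 271 − 64 = 207. No deviation. ✓
Neither type gains from mimicking the other.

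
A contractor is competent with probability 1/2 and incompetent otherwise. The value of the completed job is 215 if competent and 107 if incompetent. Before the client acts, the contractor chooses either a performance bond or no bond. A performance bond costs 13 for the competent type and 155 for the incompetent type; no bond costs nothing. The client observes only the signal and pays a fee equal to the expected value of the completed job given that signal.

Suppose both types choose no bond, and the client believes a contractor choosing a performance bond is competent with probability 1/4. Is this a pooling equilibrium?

On the equilibrium path (no bond) the client holds the prior 1/2 and pays 1/2·215 + 1/2·107 = 161. Off-path (bond) belief 1/4 gives 1/4·215 + 3/4·107 = 134.
Competent: no bond gives 161 − 0 = 161; bond gives 134 − 13 = 121. Stays. ✓
Incompetent: no bond gives 161 − 0 = 161; bond gives 134 − 155 = -21. Stays. ✓
Beliefs are Bayes-consistent on-path and both types best-respond.

Yes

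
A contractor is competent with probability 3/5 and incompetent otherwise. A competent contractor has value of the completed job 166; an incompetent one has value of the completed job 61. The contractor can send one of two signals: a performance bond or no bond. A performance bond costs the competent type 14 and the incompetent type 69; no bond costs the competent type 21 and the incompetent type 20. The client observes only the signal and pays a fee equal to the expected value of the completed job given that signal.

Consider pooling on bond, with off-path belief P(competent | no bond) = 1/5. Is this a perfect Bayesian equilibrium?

At the pooled signal (bond) the client holds the prior 3/5 and pays 3/5·166 + 2/5·61 = 124. Off-path (no bond) belief 1/5 gives 1/5·166 + 4/5·61 = 82.
Competent: bond gives 124 − 14 = 110; no bond gives 82 − 21 = 61. Stays. ✓
Incompetent: bond gives 124 − 69 = 55; no bond gives 82 − 20 = 62. Deviates. ✗

No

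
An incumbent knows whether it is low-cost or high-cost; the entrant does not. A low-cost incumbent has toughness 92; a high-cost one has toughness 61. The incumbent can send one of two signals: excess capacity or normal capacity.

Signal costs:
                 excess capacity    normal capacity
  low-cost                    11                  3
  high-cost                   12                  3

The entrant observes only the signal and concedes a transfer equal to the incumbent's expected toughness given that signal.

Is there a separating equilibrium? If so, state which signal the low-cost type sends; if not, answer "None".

None

Try low-cost → excess capacity, high-cost → normal capacity:
  Under separation the entrant infers type exactly: excess capacity → low-cost (pays 92), normal capacity → high-cost (pays 61).
  Low-cost: excess capacity gives 92 − 11 = 81; normal capacity gives 61 − 3 = 58. No deviation. ✓
  High-cost: normal capacity gives 61 − 3 = 58; excess capacity gives 92 − 12 = 80. Would deviate. ✗
Try low-cost → normal capacity, high-cost → excess capacity:
  Under separation the entrant infers type exactly: normal capacity → low-cost (pays 92), excess capacity → high-cost (pays 61).
  Low-cost: normal capacity gives 92 − 3 = 89; excess capacity gives 61 − 11 = 50. No deviation. ✓
  High-cost: excess capacity gives 61 − 12 = 49; normal capacity gives 92 − 3 = 89. Would deviate. ✗
Neither assignment is incentive-compatible.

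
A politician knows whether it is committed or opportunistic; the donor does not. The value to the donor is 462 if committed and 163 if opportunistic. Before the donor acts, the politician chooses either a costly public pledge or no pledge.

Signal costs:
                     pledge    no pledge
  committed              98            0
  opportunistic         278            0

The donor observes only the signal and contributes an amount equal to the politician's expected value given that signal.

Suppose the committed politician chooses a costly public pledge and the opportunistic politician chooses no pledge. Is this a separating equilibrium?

If types separate, pledge earns payment 462 and no pledge earns 163.
Committed: pledge gives 462 − 98 = 364; no pledge gives 163 − 0 = 163. No deviation. ✓
Opportunistic: no pledge gives 163 − 0 = 163; pledge gives 462 − 278 = 184. Would deviate. ✗

No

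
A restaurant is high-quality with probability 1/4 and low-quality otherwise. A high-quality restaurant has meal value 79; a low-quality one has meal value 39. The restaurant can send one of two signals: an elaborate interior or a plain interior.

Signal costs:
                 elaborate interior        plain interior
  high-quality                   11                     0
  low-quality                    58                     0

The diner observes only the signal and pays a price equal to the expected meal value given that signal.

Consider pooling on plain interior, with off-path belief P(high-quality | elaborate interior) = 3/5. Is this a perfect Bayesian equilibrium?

At the pooled signal (plain interior) the diner holds the prior 1/4 and pays 1/4·79 + 3/4·39 = 49. Off-path (elaborate interior) belief 3/5 gives 3/5·79 + 2/5·39 = 63.
High-quality: plain interior gives 49 − 0 = 49; elaborate interior gives 63 − 11 = 52. Deviates. ✗
Low-quality: plain interior gives 49 − 0 = 49; elaborate interior gives 63 − 58 = 5. Stays. ✓

No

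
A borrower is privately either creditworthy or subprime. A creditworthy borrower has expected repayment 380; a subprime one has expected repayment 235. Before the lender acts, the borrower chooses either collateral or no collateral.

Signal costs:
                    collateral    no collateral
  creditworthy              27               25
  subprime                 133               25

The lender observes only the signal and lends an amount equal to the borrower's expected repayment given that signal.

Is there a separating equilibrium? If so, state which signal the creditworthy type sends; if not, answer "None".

Try creditworthy → collateral, subprime → no collateral:
  If types separate, collateral earns payment 380 and no collateral earns 235.
  Creditworthy: collateral gives 380 − 27 = 353; no collateral gives 235 − 25 = 210. No deviation. ✓
  Subprime: no collateral gives 235 − 25 = 210; collateral gives 380 − 133 = 247. Would deviate. ✗
Try creditworthy → no collateral, subprime → collateral:
  If types separate, no collateral earns payment 380 and collateral earns 235.
  Creditworthy: no collateral gives 380 − 25 = 355; collateral gives 235 − 27 = 208. No deviation. ✓
  Subprime: collateral gives 235 − 133 = 102; no collateral gives 380 − 25 = 355. Would deviate. ✗
Neither assignment is incentive-compatible.

None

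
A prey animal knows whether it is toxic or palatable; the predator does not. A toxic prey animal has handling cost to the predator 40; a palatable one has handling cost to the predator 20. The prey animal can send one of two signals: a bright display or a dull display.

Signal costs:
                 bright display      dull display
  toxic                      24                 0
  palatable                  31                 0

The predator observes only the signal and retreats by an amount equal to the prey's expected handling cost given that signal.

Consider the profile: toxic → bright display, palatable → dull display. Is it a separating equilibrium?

No

If types separate, bright display earns payment 40 and dull display earns 20.
Toxic: bright display gives 40 − 24 = 16; dull display gives 20 − 0 = 20. Would deviate. ✗
Palatable: dull display gives 20 − 0 = 20; bright display gives 40 − 31 = 9. No deviation. ✓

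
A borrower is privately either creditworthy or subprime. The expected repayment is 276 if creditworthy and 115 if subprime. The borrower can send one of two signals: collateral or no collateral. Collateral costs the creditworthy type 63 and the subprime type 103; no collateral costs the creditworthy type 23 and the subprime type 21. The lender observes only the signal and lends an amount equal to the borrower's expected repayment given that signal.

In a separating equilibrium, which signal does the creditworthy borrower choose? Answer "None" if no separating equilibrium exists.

None

Try creditworthy → collateral, subprime → no collateral:
  If types separate, collateral earns payment 276 and no collateral earns 115.
  Creditworthy: collateral gives 276 − 63 = 213; no collateral gives 115 − 23 = 92. No deviation. ✓
  Subprime: no collateral gives 115 − 21 = 94; collateral gives 276 − 103 = 173. Would deviate. ✗
Try creditworthy → no collateral, subprime → collateral:
  If types separate, no collateral earns payment 276 and collateral earns 115.
  Creditworthy: no collateral gives 276 − 23 = 253; collateral gives 115 − 63 = 52. No deviation. ✓
  Subprime: collateral gives 115 − 103 = 12; no collateral gives 276 − 21 = 255. Would deviate. ✗
Neither assignment is incentive-compatible.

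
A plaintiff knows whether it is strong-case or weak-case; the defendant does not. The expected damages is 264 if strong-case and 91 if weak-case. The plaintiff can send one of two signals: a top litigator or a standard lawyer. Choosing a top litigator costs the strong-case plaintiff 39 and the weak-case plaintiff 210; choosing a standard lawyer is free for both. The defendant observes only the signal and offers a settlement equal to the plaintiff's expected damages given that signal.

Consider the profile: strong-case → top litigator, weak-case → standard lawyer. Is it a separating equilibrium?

Under separation the defendant infers type exactly: top litigator → strong-case (pays 264), standard lawyer → weak-case (pays 91).
Strong-case: top litigator gives 264 − 39 = 225; standard lawyer gives 91 − 0 = 91. No deviation. ✓
Weak-case: standard lawyer gives 91 − 0 = 91; top litigator gives 264 − 210 = 54. No deviation. ✓
Both incentive constraints hold.

Yes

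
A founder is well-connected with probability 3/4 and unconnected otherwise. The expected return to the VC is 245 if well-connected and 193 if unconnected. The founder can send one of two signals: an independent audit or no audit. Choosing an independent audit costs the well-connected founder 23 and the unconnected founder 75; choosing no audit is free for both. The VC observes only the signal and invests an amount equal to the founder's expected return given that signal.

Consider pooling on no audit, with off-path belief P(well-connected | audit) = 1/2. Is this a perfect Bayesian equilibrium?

At the pooled signal (no audit) the VC holds the prior 3/4 and pays 3/4·245 + 1/4·193 = 232. Off-path (audit) belief 1/2 gives 1/2·245 + 1/2·193 = 219.
Well-connected: no audit gives 232 − 0 = 232; audit gives 219 − 23 = 196. Stays. ✓
Unconnected: no audit gives 232 − 0 = 232; audit gives 219 − 75 = 144. Stays. ✓

Yes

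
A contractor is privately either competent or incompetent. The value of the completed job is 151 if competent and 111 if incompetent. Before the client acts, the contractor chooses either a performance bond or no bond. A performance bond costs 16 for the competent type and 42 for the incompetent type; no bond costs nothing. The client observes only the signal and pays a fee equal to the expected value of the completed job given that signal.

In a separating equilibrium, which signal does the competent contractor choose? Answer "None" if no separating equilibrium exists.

Try competent → bond, incompetent → no bond:
  Under separation the client infers type exactly: bond → competent (pays 151), no bond → incompetent (pays 111).
  Competent: bond gives 151 − 16 = 135; no bond gives 111 − 0 = 111. No deviation. ✓
  Incompetent: no bond gives 111 − 0 = 111; bond gives 151 − 42 = 109. No deviation. ✓
Both hold — the competent type sends bond.

bond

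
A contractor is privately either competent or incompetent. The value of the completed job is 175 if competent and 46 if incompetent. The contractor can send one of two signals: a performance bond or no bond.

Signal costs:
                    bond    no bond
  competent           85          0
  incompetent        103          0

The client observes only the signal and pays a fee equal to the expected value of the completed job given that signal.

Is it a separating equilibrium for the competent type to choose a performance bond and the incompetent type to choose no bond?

No

Under separation the client infers type exactly: bond → competent (pays 175), no bond → incompetent (pays 46).
Competent: bond gives 175 − 85 = 90; no bond gives 46 − 0 = 46. No deviation. ✓
Incompetent: no bond gives 46 − 0 = 46; bond gives 175 − 103 = 72. Would deviate. ✗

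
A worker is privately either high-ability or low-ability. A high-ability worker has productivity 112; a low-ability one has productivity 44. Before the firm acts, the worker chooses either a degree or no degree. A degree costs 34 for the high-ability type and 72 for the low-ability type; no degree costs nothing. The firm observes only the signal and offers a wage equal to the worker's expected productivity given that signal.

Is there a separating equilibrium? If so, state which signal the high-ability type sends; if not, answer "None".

Try high-ability → degree, low-ability → no degree:
  If types separate, degree earns payment 112 and no degree earns 44.
  High-ability: degree gives 112 − 34 = 78; no degree gives 44 − 0 = 44. No deviation. ✓
  Low-ability: no degree gives 44 − 0 = 44; degree gives 112 − 72 = 40. No deviation. ✓
Both hold — the high-ability type sends degree.

degree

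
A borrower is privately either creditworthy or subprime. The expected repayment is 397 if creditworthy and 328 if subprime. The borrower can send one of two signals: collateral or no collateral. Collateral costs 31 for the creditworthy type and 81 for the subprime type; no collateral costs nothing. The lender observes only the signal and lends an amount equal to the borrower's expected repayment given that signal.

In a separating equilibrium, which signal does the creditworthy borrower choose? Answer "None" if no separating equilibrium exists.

collateral

Try creditworthy → collateral, subprime → no collateral:
  Under separation the lender infers type exactly: collateral → creditworthy (pays 397), no collateral → subprime (pays 328).
  Creditworthy: collateral gives 397 − 31 = 366; no collateral gives 328 − 0 = 328. No deviation. ✓
  Subprime: no collateral gives 328 − 0 = 328; collateral gives 397 − 81 = 316. No deviation. ✓
Both hold — the creditworthy type sends collateral.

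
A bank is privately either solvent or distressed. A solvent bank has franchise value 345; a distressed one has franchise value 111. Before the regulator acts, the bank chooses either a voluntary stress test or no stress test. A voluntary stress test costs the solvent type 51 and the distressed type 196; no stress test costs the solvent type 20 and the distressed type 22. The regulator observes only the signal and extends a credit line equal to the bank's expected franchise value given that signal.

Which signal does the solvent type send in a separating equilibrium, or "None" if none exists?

None

Try solvent → stress test, distressed → no stress test:
  If types separate, stress test earns payment 345 and no stress test earns 111.
  Solvent: stress test gives 345 − 51 = 294; no stress test gives 111 − 20 = 91. No deviation. ✓
  Distressed: no stress test gives 111 − 22 = 89; stress test gives 345 − 196 = 149. Would deviate. ✗
Try solvent → no stress test, distressed → stress test:
  If types separate, no stress test earns payment 345 and stress test earns 111.
  Solvent: no stress test gives 345 − 20 = 325; stress test gives 111 − 51 = 60. No deviation. ✓
  Distressed: stress test gives 111 − 196 = -85; no stress test gives 345 − 22 = 323. Would deviate. ✗
Neither assignment is incentive-compatible.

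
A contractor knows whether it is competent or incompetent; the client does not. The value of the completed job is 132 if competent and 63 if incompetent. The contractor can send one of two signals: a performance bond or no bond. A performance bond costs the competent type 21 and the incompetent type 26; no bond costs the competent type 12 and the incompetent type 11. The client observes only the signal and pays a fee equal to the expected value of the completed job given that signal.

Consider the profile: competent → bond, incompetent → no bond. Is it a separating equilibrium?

No

If types separate, bond earns payment 132 and no bond earns 63.
Competent: bond gives 132 − 21 = 111; no bond gives 63 − 12 = 51. No deviation. ✓
Incompetent: no bond gives 63 − 11 = 52; bond gives 132 − 26 = 106. Would deviate. ✗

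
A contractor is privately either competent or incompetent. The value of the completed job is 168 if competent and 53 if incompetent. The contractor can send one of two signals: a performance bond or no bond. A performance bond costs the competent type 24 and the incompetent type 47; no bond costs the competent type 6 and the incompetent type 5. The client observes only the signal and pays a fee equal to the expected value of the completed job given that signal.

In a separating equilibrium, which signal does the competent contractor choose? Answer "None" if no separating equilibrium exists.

Try competent → bond, incompetent → no bond:
  If types separate, bond earns payment 168 and no bond earns 53.
  Competent: bond gives 168 − 24 = 144; no bond gives 53 − 6 = 47. No deviation. ✓
  Incompetent: no bond gives 53 − 5 = 48; bond gives 168 − 47 = 121. Would deviate. ✗
Try competent → no bond, incompetent → bond:
  If types separate, no bond earns payment 168 and bond earns 53.
  Competent: no bond gives 168 − 6 = 162; bond gives 53 − 24 = 29. No deviation. ✓
  Incompetent: bond gives 53 − 47 = 6; no bond gives 168 − 5 = 163. Would deviate. ✗
Neither assignment is incentive-compatible.

None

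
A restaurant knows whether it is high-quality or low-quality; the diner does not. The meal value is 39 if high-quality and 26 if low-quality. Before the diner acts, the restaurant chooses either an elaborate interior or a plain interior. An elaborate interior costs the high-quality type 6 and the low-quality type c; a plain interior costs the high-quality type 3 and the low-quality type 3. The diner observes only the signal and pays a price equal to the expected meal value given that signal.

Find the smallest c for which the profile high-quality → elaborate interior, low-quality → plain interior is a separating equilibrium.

Under separation: elaborate interior → high-quality (pays 39); plain interior → low-quality (pays 26).
High-quality: 39 − 6 = 33 ≥ 26 − 3 = 23. Holds regardless of c. ✓
Low-quality: 26 − 3 ≥ 39 − c, so c ≥ 39 − 23 = 16.

16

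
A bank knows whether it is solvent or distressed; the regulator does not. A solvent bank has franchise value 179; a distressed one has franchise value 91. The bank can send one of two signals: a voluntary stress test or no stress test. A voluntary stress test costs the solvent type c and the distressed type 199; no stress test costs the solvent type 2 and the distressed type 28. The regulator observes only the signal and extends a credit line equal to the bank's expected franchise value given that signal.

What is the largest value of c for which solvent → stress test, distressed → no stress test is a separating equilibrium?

Under separation: stress test → solvent (pays 179); no stress test → distressed (pays 91).
Distressed: 91 − 28 = 63 ≥ 179 − 199 = -20. Holds regardless of c. ✓
Solvent: 179 − c ≥ 91 − 2, so c ≤ 179 − 89 = 90.

90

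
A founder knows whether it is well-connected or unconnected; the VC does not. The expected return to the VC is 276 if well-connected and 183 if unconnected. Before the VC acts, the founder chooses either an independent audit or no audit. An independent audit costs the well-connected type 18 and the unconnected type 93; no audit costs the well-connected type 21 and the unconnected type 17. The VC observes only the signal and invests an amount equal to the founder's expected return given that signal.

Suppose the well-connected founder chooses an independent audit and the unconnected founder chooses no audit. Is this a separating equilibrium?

No

If types separate, audit earns payment 276 and no audit earns 183.
Well-connected: audit gives 276 − 18 = 258; no audit gives 183 − 21 = 162. No deviation. ✓
Unconnected: no audit gives 183 − 17 = 166; audit gives 276 − 93 = 183. Would deviate. ✗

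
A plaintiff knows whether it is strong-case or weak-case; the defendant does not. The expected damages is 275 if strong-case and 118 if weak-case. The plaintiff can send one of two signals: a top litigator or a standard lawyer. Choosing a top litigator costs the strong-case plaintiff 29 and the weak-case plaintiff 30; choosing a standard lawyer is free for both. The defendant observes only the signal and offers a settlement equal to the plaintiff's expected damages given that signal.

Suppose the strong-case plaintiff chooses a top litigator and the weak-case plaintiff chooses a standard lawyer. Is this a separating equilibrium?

No

Under separation the defendant infers type exactly: top litigator → strong-case (pays 275), standard lawyer → weak-case (pays 118).
Strong-case: top litigator gives 275 − 29 = 246; standard lawyer gives 118 − 0 = 118. No deviation. ✓
Weak-case: standard lawyer gives 118 − 0 = 118; top litigator gives 275 − 30 = 245. Would deviate. ✗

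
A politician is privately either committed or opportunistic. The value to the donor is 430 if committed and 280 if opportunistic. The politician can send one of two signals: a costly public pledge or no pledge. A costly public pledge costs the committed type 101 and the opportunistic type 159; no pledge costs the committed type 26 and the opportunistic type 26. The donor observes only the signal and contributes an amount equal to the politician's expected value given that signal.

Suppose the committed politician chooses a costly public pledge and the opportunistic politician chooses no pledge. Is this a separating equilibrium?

No

If types separate, pledge earns payment 430 and no pledge earns 280.
Committed: pledge gives 430 − 101 = 329; no pledge gives 280 − 26 = 254. No deviation. ✓
Opportunistic: no pledge gives 280 − 26 = 254; pledge gives 430 − 159 = 271. Would deviate. ✗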